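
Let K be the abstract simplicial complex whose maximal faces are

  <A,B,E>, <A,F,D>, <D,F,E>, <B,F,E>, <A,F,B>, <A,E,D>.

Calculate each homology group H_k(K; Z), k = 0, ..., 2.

Fix the vertex order A < B < D < E < F and write every simplex with vertices in increasing order. Then dim K = 2 and the simplices of K are:

  0-simplices (5): A, B, D, E, F
  1-simplices (9): AB, AD, AE, AF, BE, BF, DE, DF, EF
  2-simplices (6): ABE, ABF, ADE, ADF, BEF, DEF

giving chain groups C_0 ≅ Z^5, C_1 ≅ Z^9, C_2 ≅ Z^6.

Boundary ∂_1: C_1 → C_0 maps an edge to its endpoints' difference, ∂[p,q] = q − p. For instance
  ∂AB = B − A.
As a 5×9 matrix over Z this has rank 4, with invariant factors (1,1,1,1).

The boundary map ∂_2: C_2 → C_1 acts by ∂[p,q,r] = [q,r] − [p,r] + [p,q]. For instance
  ∂ADF = DF − AF + AD,
  ∂DEF = EF − DF + DE.
The 9×6 boundary matrix has rank 5 and Smith normal form diag(1,1,1,1,1).

From H_k ≅ ker(∂_k) / im(∂_{k+1}) we obtain:

  H_0: rank C_0 − rank ∂_1 = 5 − 4 = 1, and the invariant factors of ∂_1 are all 1, so H_0 = Z.
  H_1: rank ker ∂_1 − rank ∂_2 = (9 − 4) − 5 = 0, and the invariant factors of ∂_2 are all 1, so H_1 = 0.
  H_2: rank ker ∂_2 − rank ∂_3 = (6 − 5) − 0 = 1, and there is no ∂_3, so H_2 = Z.

H_0 ≅ Z,  H_1 = 0,  H_2 ≅ Z.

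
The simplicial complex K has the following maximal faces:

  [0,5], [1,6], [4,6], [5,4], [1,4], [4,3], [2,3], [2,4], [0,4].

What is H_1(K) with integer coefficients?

H_1 ≅ Z^3.

Fix the vertex order 0 < 1 < 2 < 3 < 4 < 5 < 6 and write every simplex with vertices in increasing order. Then dim K = 1 and the simplices of K are:

  0-simplices (7): [0], [1], [2], [3], [4], [5], [6]
  1-simplices (9): [0,4], [0,5], [1,4], [1,6], [2,3], [2,4], [3,4], [4,5], [4,6]

Hence C_0 ≅ Z^7, C_1 ≅ Z^9.

The boundary map ∂_1: C_1 → C_0 sends each edge [p,q] (with p < q) to q − p.
The 7×9 boundary matrix has rank 6 and Smith normal form diag(1,1,1,1,1,1).

Now H_k = ker ∂_k / im ∂_{k+1}, so:

  H_1: rank ker ∂_1 − rank ∂_2 = (9 − 6) − 0 = 3, and there is no ∂_2, so H_1 = Z^3.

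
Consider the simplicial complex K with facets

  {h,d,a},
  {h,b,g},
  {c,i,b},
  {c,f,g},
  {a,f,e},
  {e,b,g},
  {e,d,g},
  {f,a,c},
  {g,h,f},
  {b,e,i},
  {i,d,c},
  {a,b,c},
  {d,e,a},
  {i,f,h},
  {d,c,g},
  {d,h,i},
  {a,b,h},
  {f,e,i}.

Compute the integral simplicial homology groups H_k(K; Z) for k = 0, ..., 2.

K has 9 vertices, 27 edges, 18 triangles.
rank ∂_0 = 0, rank ∂_1 = 8 ⇒ b_0 = 9 − 0 − 8 = 1; all invariant factors of ∂_1 are 1 so no torsion. So H_0 = Z.
rank ∂_1 = 8, rank ∂_2 = 17 ⇒ b_1 = 27 − 8 − 17 = 2; all invariant factors of ∂_2 are 1 so no torsion. So H_1 = Z^2.
rank ∂_2 = 17, rank ∂_3 = 0 ⇒ b_2 = 18 − 17 − 0 = 1. So H_2 = Z.

H_0 = Z,  H_1 = Z^2,  H_2 = Z.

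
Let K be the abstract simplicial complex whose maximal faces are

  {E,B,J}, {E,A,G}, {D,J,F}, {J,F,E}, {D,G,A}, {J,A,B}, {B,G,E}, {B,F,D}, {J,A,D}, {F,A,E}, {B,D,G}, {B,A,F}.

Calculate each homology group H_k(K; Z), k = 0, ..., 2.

K has 7 vertices, 18 edges, 12 triangles.
rank ∂_0 = 0, rank ∂_1 = 6 ⇒ b_0 = 7 − 0 − 6 = 1; all invariant factors of ∂_1 are 1 so no torsion. So H_0 = Z.
rank ∂_1 = 6, rank ∂_2 = 12 ⇒ b_1 = 18 − 6 − 12 = 0; ∂_2 has invariant factor(s) [2] giving torsion. So H_1 = Z_2.
rank ∂_2 = 12, rank ∂_3 = 0 ⇒ b_2 = 12 − 12 − 0 = 0. So H_2 = 0.

H_0 ≅ Z,  H_1 ≅ Z_2,  H_2 = 0.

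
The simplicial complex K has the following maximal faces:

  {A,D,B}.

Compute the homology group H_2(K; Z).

H_2 ≅ 0.

We work with the vertex ordering A < B < D. The simplices of K, each written with vertices in increasing order, are:

  0-simplices (3): A, B, D
  1-simplices (3): AB, AD, BD
  2-simplices (1): ABD

giving chain groups C_0 ≅ Z^3, C_1 ≅ Z^3, C_2 ≅ Z^1.

∂_1: C_1 → C_0 maps an edge to its endpoints' difference, ∂[p,q] = q − p. For instance
  ∂AB = B − A.
The resulting 3×3 matrix has rank 2, and its Smith normal form has invariant factors (1,1).

The boundary map ∂_2: C_2 → C_1 sends each 2-simplex [p,q,r] to [q,r] − [p,r] + [p,q]. For instance
  ∂ABD = BD − AD + AB.
This gives a 3×1 integer matrix of rank 1; reducing to Smith normal form yields diagonal entries (1).

From H_k ≅ ker(∂_k) / im(∂_{k+1}) we obtain:

  H_2: rank ker ∂_2 − rank ∂_3 = (1 − 1) − 0 = 0, and there is no ∂_3, so H_2 ≅ 0.

(K is a triangulation of the 2-simplex.)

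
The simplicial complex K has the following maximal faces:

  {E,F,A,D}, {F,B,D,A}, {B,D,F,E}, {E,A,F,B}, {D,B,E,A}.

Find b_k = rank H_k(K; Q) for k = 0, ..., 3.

Take the total order A < B < D < E < F on the vertex set. Then K (dimension 3) consists of the simplices:

  0-simplices (5): A, B, D, E, F
  1-simplices (10): AB, AD, AE, AF, BD, BE, BF, DE, DF, EF
  2-simplices (10): ABD, ABE, ABF, ADE, ADF, AEF, BDE, BDF, BEF, DEF
  3-simplices (5): ABDE, ABDF, ABEF, ADEF, BDEF

so the chain groups are C_0 ≅ Z^5, C_1 ≅ Z^10, C_2 ≅ Z^10, C_3 ≅ Z^5.

Boundary ∂_1: C_1 → C_0 is given by ∂[p,q] = [q] − [p].
As a 5×10 matrix over Z this has rank 4, with invariant factors (1,1,1,1).

The boundary map ∂_2: C_2 → C_1 acts by ∂[p,q,r] = [q,r] − [p,r] + [p,q]. For instance
  ∂AEF = EF − AF + AE,
  ∂ABD = BD − AD + AB.
This gives a 10×10 integer matrix of rank 6; reducing to Smith normal form yields diagonal entries (1,1,1,1,1,1).

∂_3: C_3 → C_2 sends each 3-simplex σ to the alternating sum Σ_i (−1)^i (σ with its i-th vertex removed). For instance
  ∂ABEF = BEF − AEF + ABF − ABE,
  ∂BDEF = DEF − BEF + BDF − BDE.
The resulting 10×5 matrix has rank 4, and its Smith normal form has invariant factors (1,1,1,1).

Reading off H_k = ker ∂_k / im ∂_{k+1}:

  H_0: rank C_0 − rank ∂_1 = 5 − 4 = 1, and the invariant factors of ∂_1 are all 1, so H_0 = Z.
  H_1: rank ker ∂_1 − rank ∂_2 = (10 − 4) − 6 = 0, and the invariant factors of ∂_2 are all 1, so H_1 = 0.
  H_2: rank ker ∂_2 − rank ∂_3 = (10 − 6) − 4 = 0, and the invariant factors of ∂_3 are all 1, so H_2 = 0.
  H_3: rank ker ∂_3 − rank ∂_4 = (5 − 4) − 0 = 1, and there is no ∂_4, so H_3 = Z.

(K is a triangulation of the 3-sphere S^3.)

Hence the Betti numbers are b_0 = 1, b_1 = 0, b_2 = 0, b_3 = 1.

b_0 = 1, b_1 = 0, b_2 = 0, b_3 = 1.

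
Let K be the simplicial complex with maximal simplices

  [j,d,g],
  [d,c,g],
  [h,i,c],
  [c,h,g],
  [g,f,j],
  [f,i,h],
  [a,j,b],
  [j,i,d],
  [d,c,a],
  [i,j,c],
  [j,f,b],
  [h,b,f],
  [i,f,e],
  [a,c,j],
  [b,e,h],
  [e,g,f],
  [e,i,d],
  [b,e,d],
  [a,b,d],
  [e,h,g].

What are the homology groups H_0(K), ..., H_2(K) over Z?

We work with the vertex ordering a < b < c < d < e < f < g < h < i < j. The simplices of K, each written with vertices in increasing order, are:

  0-simplices (10): a, b, c, d, e, f, g, h, i, j
  1-simplices (30): ab, ac, ad, aj, bd, be, bf, bh, bj, cd, cg, ch, ci, cj, de, dg, di, dj, ef, eg, eh, ei, fg, fh, fi, fj, gh, gj, hi, ij
  2-simplices (20): abd, abj, acd, acj, bde, beh, bfh, bfj, cdg, cgh, chi, cij, dei, dgj, dij, efg, efi, egh, fgj, fhi

Hence C_0 ≅ Z^10, C_1 ≅ Z^30, C_2 ≅ Z^20.

Boundary ∂_1: C_1 → C_0 is given by ∂[p,q] = [q] − [p]. For instance
  ∂ij = j − i.
This gives a 10×30 integer matrix of rank 9; reducing to Smith normal form yields diagonal entries (1,1,1,1,1,1,1,1,1).

The boundary map ∂_2: C_2 → C_1 sends each 2-simplex [p,q,r] to [q,r] − [p,r] + [p,q]. For instance
  ∂chi = hi − ci + ch,
  ∂cij = ij − cj + ci.
As a 30×20 matrix over Z this has rank 20, with invariant factors (1,1,1,1,1,1,1,1,1,1,1,1,1,1,1,1,1,1,1,2).

From H_k ≅ ker(∂_k) / im(∂_{k+1}) we obtain:

  H_0: rank C_0 − rank ∂_1 = 10 − 9 = 1, and the invariant factors of ∂_1 are all 1, so H_0 = Z.
  H_1: rank ker ∂_1 − rank ∂_2 = (30 − 9) − 20 = 1, and ∂_2 has invariant factor 2 > 1, so H_1 = Z ⊕ Z/2.
  H_2: rank ker ∂_2 − rank ∂_3 = (20 − 20) − 0 = 0, and there is no ∂_3, so H_2 = 0.

As a check, the Euler characteristic is 10 − 30 + 20 = 0, which agrees with 1 − 1 + 0 = 0.

H_0 ≅ Z,  H_1 ≅ Z ⊕ Z/2,  H_2 = 0.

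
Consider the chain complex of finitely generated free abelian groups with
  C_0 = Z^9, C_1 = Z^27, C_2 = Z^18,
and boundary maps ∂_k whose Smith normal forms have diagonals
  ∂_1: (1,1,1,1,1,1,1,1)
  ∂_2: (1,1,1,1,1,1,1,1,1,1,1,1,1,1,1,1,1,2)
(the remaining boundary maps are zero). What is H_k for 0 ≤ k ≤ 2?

H_0: b_0 = 9 − 0 − 8 = 1; torsion from ∂_1 factors > 1: none. So H_0 = Z.
H_1: b_1 = 27 − 8 − 18 = 1; torsion from ∂_2 factors > 1: [2]. So H_1 = Z ⊕ Z/2.
H_2: b_2 = 18 − 18 − 0 = 0; torsion from ∂_3 factors > 1: none. So H_2 = 0.

H_0 = Z,  H_1 = Z ⊕ Z/2,  H_2 = 0.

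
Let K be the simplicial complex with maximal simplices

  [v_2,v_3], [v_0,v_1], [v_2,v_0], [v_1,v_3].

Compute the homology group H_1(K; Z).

Order the vertices as v_0 < v_1 < v_2 < v_3. Listing each simplex with vertices in this order, K has dimension 1 with simplices:

  0-simplices (4): [v_0], [v_1], [v_2], [v_3]
  1-simplices (4): [v_0,v_1], [v_0,v_2], [v_1,v_3], [v_2,v_3]

giving chain groups C_0 ≅ Z^4, C_1 ≅ Z^4.

Boundary ∂_1: C_1 → C_0 sends each edge [p,q] (with p < q) to q − p.
As a 4×4 matrix over Z this has rank 3, with invariant factors (1,1,1).

Computing H_k = (kernel of ∂_k) / (image of ∂_{k+1}):

  H_1: rank ker ∂_1 − rank ∂_2 = (4 − 3) − 0 = 1, and there is no ∂_2, so H_1 = Z.

(K is a triangulation of the circle S^1.)

H_1 = Z.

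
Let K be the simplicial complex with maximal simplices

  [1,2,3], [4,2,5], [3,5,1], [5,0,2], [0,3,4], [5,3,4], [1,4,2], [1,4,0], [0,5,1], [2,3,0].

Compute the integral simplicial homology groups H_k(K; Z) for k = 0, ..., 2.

H_0 ≅ Z,  H_1 ≅ Z_2,  H_2 = 0.

Order the vertices as 0 < 1 < 2 < 3 < 4 < 5. Listing each simplex with vertices in this order, K has dimension 2 with simplices:

  0-simplices (6): [0], [1], [2], [3], [4], [5]
  1-simplices (15): [0,1], [0,2], [0,3], [0,4], [0,5], [1,2], [1,3], [1,4], [1,5], [2,3], [2,4], [2,5], [3,4], [3,5], [4,5]
  2-simplices (10): [0,1,4], [0,1,5], [0,2,3], [0,2,5], [0,3,4], [1,2,3], [1,2,4], [1,3,5], [2,4,5], [3,4,5]

giving chain groups C_0 ≅ Z^6, C_1 ≅ Z^15, C_2 ≅ Z^10.

∂_1: C_1 → C_0 sends each edge [p,q] (with p < q) to q − p.
The 6×15 boundary matrix has rank 5 and Smith normal form diag(1,1,1,1,1).

∂_2: C_2 → C_1 acts by ∂[p,q,r] = [q,r] − [p,r] + [p,q]. For instance
  ∂[0,1,4] = [1,4] − [0,4] + [0,1],
  ∂[0,1,5] = [1,5] − [0,5] + [0,1].
The resulting 15×10 matrix has rank 10, and its Smith normal form has invariant factors (1,1,1,1,1,1,1,1,1,2).

Computing H_k = (kernel of ∂_k) / (image of ∂_{k+1}):

  H_0: rank C_0 − rank ∂_1 = 6 − 5 = 1, and the invariant factors of ∂_1 are all 1, so H_0 = Z.
  H_1: rank ker ∂_1 − rank ∂_2 = (15 − 5) − 10 = 0, and ∂_2 has invariant factor 2 > 1, so H_1 = Z_2.
  H_2: rank ker ∂_2 − rank ∂_3 = (10 − 10) − 0 = 0, and there is no ∂_3, so H_2 = 0.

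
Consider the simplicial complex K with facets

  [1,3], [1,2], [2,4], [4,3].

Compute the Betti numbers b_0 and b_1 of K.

b_0 = 1, b_1 = 1.

We work with the vertex ordering 1 < 2 < 3 < 4. The simplices of K, each written with vertices in increasing order, are:

  0-simplices (4): [1], [2], [3], [4]
  1-simplices (4): [1,2], [1,3], [2,4], [3,4]

so the chain groups are C_0 ≅ Z^4, C_1 ≅ Z^4.

∂_1: C_1 → C_0 is given by ∂[p,q] = [q] − [p]. For instance
  ∂[3,4] = [4] − [3].
As a 4×4 matrix over Z this has rank 3, with invariant factors (1,1,1).

Now H_k = ker ∂_k / im ∂_{k+1}, so:

  H_0: rank C_0 − rank ∂_1 = 4 − 3 = 1, and the invariant factors of ∂_1 are all 1, so H_0 ≅ Z.
  H_1: rank ker ∂_1 − rank ∂_2 = (4 − 3) − 0 = 1, and there is no ∂_2, so H_1 ≅ Z.

As a check, the Euler characteristic is 4 − 4 = 0, which agrees with 1 − 1 = 0.
(K is a triangulation of the circle S^1.)

Hence the Betti numbers are b_0 = 1, b_1 = 1.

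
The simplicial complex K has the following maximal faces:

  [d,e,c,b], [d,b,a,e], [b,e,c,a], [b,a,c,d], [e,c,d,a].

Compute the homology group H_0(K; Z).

H_0 ≅ Z.

K has 5 vertices, 10 edges, 10 triangles, 5 3-simplices.
rank ∂_0 = 0, rank ∂_1 = 4 ⇒ b_0 = 5 − 0 − 4 = 1; all invariant factors of ∂_1 are 1 so no torsion. So H_0 = Z.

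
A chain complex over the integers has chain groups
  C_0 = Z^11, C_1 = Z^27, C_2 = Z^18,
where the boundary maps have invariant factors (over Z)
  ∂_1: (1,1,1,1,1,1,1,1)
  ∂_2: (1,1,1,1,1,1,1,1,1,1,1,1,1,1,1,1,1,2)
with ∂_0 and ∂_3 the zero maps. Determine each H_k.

H_0: b_0 = 11 − 0 − 8 = 3; torsion from ∂_1 factors > 1: none. So H_0 = Z^3.
H_1: b_1 = 27 − 8 − 18 = 1; torsion from ∂_2 factors > 1: [2]. So H_1 = Z ⊕ Z/2Z.
H_2: b_2 = 18 − 18 − 0 = 0; torsion from ∂_3 factors > 1: none. So H_2 = 0.

H_0 = Z^3,  H_1 = Z ⊕ Z/2Z,  H_2 = 0.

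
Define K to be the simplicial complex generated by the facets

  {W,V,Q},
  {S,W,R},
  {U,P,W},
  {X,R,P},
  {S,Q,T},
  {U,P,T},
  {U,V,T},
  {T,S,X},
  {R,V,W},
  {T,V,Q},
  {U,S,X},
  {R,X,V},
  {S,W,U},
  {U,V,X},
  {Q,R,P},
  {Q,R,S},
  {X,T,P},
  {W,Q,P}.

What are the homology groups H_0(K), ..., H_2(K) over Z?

Order the vertices as P < Q < R < S < T < U < V < W < X. Listing each simplex with vertices in this order, K has dimension 2 with simplices:

  0-simplices (9): P, Q, R, S, T, U, V, W, X
  1-simplices (27): PQ, PR, PT, PU, PW, PX, QR, QS, QT, QV, QW, RS, RV, RW, RX, ST, SU, SW, SX, TU, TV, TX, UV, UW, UX, VW, VX
  2-simplices (18): PQR, PQW, PRX, PTU, PTX, PUW, QRS, QST, QTV, QVW, RSW, RVW, RVX, STX, SUW, SUX, TUV, UVX

Hence C_0 ≅ Z^9, C_1 ≅ Z^27, C_2 ≅ Z^18.

Boundary ∂_1: C_1 → C_0 sends each edge [p,q] (with p < q) to q − p. For instance
  ∂RV = V − R.
This gives a 9×27 integer matrix of rank 8; reducing to Smith normal form yields diagonal entries (1,1,1,1,1,1,1,1).

Boundary ∂_2: C_2 → C_1 acts by ∂[p,q,r] = [q,r] − [p,r] + [p,q]. For instance
  ∂PUW = UW − PW + PU,
  ∂PTX = TX − PX + PT.
This gives a 27×18 integer matrix of rank 18; reducing to Smith normal form yields diagonal entries (1,1,1,1,1,1,1,1,1,1,1,1,1,1,1,1,1,2).

Reading off H_k = ker ∂_k / im ∂_{k+1}:

  H_0: rank C_0 − rank ∂_1 = 9 − 8 = 1, and the invariant factors of ∂_1 are all 1, so H_0 ≅ Z.
  H_1: rank ker ∂_1 − rank ∂_2 = (27 − 8) − 18 = 1, and ∂_2 has invariant factor 2 > 1, so H_1 ≅ Z ⊕ Z/2Z.
  H_2: rank ker ∂_2 − rank ∂_3 = (18 − 18) − 0 = 0, and there is no ∂_3, so H_2 ≅ 0.

(K is a triangulation of the Klein bottle.)

H_0 ≅ Z,  H_1 ≅ Z ⊕ Z/2Z,  H_2 = 0.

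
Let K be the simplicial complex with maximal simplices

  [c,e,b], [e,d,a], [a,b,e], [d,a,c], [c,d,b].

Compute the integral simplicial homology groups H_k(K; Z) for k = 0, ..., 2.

We work with the vertex ordering a < b < c < d < e. The simplices of K, each written with vertices in increasing order, are:

  0-simplices (5): a, b, c, d, e
  1-simplices (10): ab, ac, ad, ae, bc, bd, be, cd, ce, de
  2-simplices (5): abe, acd, ade, bcd, bce

giving chain groups C_0 ≅ Z^5, C_1 ≅ Z^10, C_2 ≅ Z^5.

∂_1: C_1 → C_0 sends each edge [p,q] (with p < q) to q − p. For instance
  ∂bd = d − b.
This gives a 5×10 integer matrix of rank 4; reducing to Smith normal form yields diagonal entries (1,1,1,1).

The boundary map ∂_2: C_2 → C_1 acts by ∂[p,q,r] = [q,r] − [p,r] + [p,q]. For instance
  ∂bcd = cd − bd + bc,
  ∂acd = cd − ad + ac.
As a 10×5 matrix over Z this has rank 5, with invariant factors (1,1,1,1,1).

Reading off H_k = ker ∂_k / im ∂_{k+1}:

  H_0: rank C_0 − rank ∂_1 = 5 − 4 = 1, and the invariant factors of ∂_1 are all 1, so H_0 ≅ Z.
  H_1: rank ker ∂_1 − rank ∂_2 = (10 − 4) − 5 = 1, and the invariant factors of ∂_2 are all 1, so H_1 ≅ Z.
  H_2: rank ker ∂_2 − rank ∂_3 = (5 − 5) − 0 = 0, and there is no ∂_3, so H_2 ≅ 0.

H_0 = Z,  H_1 = Z,  H_2 = 0.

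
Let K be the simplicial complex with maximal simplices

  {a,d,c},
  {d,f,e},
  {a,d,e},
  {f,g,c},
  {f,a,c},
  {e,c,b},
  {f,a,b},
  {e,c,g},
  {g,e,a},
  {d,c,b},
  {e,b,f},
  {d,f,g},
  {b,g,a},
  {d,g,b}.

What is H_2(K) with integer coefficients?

Take the total order a < b < c < d < e < f < g on the vertex set. Then K (dimension 2) consists of the simplices:

  0-simplices (7): a, b, c, d, e, f, g
  1-simplices (21): ab, ac, ad, ae, af, ag, bc, bd, be, bf, bg, cd, ce, cf, cg, de, df, dg, ef, eg, fg
  2-simplices (14): abf, abg, acd, acf, ade, aeg, bcd, bce, bdg, bef, ceg, cfg, def, dfg

so the chain groups are C_0 ≅ Z^7, C_1 ≅ Z^21, C_2 ≅ Z^14.

∂_1: C_1 → C_0 maps an edge to its endpoints' difference, ∂[p,q] = q − p. For instance
  ∂ae = e − a.
The 7×21 boundary matrix has rank 6 and Smith normal form diag(1,1,1,1,1,1).

Boundary ∂_2: C_2 → C_1 maps a triangle to the signed sum of its edges. For instance
  ∂ade = de − ae + ad,
  ∂cfg = fg − cg + cf.
As a 21×14 matrix over Z this has rank 13, with invariant factors (1,1,1,1,1,1,1,1,1,1,1,1,1).

Computing H_k = (kernel of ∂_k) / (image of ∂_{k+1}):

  H_2: rank ker ∂_2 − rank ∂_3 = (14 − 13) − 0 = 1, and there is no ∂_3, so H_2 ≅ Z.

H_2 ≅ Z.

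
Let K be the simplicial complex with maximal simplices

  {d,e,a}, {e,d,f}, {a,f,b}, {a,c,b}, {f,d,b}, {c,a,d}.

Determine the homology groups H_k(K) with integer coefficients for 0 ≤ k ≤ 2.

H_0 ≅ Z,  H_1 ≅ Z,  H_2 = 0.

Take the total order a < b < c < d < e < f on the vertex set. Then K (dimension 2) consists of the simplices:

  0-simplices (6): a, b, c, d, e, f
  1-simplices (12): ab, ac, ad, ae, af, bc, bd, bf, cd, de, df, ef
  2-simplices (6): abc, abf, acd, ade, bdf, def

Hence C_0 ≅ Z^6, C_1 ≅ Z^12, C_2 ≅ Z^6.

Boundary ∂_1: C_1 → C_0 is given by ∂[p,q] = [q] − [p]. For instance
  ∂ae = e − a.
This gives a 6×12 integer matrix of rank 5; reducing to Smith normal form yields diagonal entries (1,1,1,1,1).

Boundary ∂_2: C_2 → C_1 maps a triangle to the signed sum of its edges. For instance
  ∂def = ef − df + de,
  ∂bdf = df − bf + bd.
This gives a 12×6 integer matrix of rank 6; reducing to Smith normal form yields diagonal entries (1,1,1,1,1,1).

From H_k ≅ ker(∂_k) / im(∂_{k+1}) we obtain:

  H_0: rank C_0 − rank ∂_1 = 6 − 5 = 1, and the invariant factors of ∂_1 are all 1, so H_0 ≅ Z.
  H_1: rank ker ∂_1 − rank ∂_2 = (12 − 5) − 6 = 1, and the invariant factors of ∂_2 are all 1, so H_1 ≅ Z.
  H_2: rank ker ∂_2 − rank ∂_3 = (6 − 6) − 0 = 0, and there is no ∂_3, so H_2 ≅ 0.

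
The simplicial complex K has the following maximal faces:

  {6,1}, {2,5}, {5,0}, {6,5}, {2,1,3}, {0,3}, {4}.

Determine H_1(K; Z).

H_1 ≅ Z^2.

Fix the vertex order 0 < 1 < 2 < 3 < 4 < 5 < 6 and write every simplex with vertices in increasing order. Then dim K = 2 and the simplices of K are:

  0-simplices (7): [0], [1], [2], [3], [4], [5], [6]
  1-simplices (8): [0,3], [0,5], [1,2], [1,3], [1,6], [2,3], [2,5], [5,6]
  2-simplices (1): [1,2,3]

Hence C_0 ≅ Z^7, C_1 ≅ Z^8, C_2 ≅ Z^1.

The boundary map ∂_1: C_1 → C_0 is given by ∂[p,q] = [q] − [p]. For instance
  ∂[1,6] = [6] − [1].
This gives a 7×8 integer matrix of rank 5; reducing to Smith normal form yields diagonal entries (1,1,1,1,1).

Boundary ∂_2: C_2 → C_1 maps a triangle to the signed sum of its edges. For instance
  ∂[1,2,3] = [2,3] − [1,3] + [1,2].
As a 8×1 matrix over Z this has rank 1, with invariant factors (1).

From H_k ≅ ker(∂_k) / im(∂_{k+1}) we obtain:

  H_1: rank ker ∂_1 − rank ∂_2 = (8 − 5) − 1 = 2, and the invariant factors of ∂_2 are all 1, so H_1 = Z^2.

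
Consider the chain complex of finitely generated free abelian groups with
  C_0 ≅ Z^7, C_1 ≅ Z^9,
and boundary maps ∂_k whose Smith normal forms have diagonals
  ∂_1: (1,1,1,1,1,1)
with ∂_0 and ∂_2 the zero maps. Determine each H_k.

H_0: b_0 = 7 − 0 − 6 = 1; torsion from ∂_1 factors > 1: none. So H_0 = Z.
H_1: b_1 = 9 − 6 − 0 = 3; torsion from ∂_2 factors > 1: none. So H_1 = Z^3.

H_0 = Z,  H_1 = Z^3.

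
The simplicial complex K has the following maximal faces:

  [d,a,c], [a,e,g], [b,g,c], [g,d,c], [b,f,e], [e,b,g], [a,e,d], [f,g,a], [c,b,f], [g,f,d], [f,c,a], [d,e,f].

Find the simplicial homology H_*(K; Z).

H_0 ≅ Z,  H_1 ≅ Z/2,  H_2 = 0.

Fix the vertex order a < b < c < d < e < f < g and write every simplex with vertices in increasing order. Then dim K = 2 and the simplices of K are:

  0-simplices (7): a, b, c, d, e, f, g
  1-simplices (18): ac, ad, ae, af, ag, bc, be, bf, bg, cd, cf, cg, de, df, dg, ef, eg, fg
  2-simplices (12): acd, acf, ade, aeg, afg, bcf, bcg, bef, beg, cdg, def, dfg

giving chain groups C_0 ≅ Z^7, C_1 ≅ Z^18, C_2 ≅ Z^12.

The boundary map ∂_1: C_1 → C_0 is given by ∂[p,q] = [q] − [p]. For instance
  ∂cd = d − c.
As a 7×18 matrix over Z this has rank 6, with invariant factors (1,1,1,1,1,1).

The boundary map ∂_2: C_2 → C_1 acts by ∂[p,q,r] = [q,r] − [p,r] + [p,q]. For instance
  ∂cdg = dg − cg + cd,
  ∂bef = ef − bf + be.
This gives a 18×12 integer matrix of rank 12; reducing to Smith normal form yields diagonal entries (1,1,1,1,1,1,1,1,1,1,1,2).

Now H_k = ker ∂_k / im ∂_{k+1}, so:

  H_0: rank C_0 − rank ∂_1 = 7 − 6 = 1, and the invariant factors of ∂_1 are all 1, so H_0 = Z.
  H_1: rank ker ∂_1 − rank ∂_2 = (18 − 6) − 12 = 0, and ∂_2 has invariant factor 2 > 1, so H_1 = Z/2.
  H_2: rank ker ∂_2 − rank ∂_3 = (12 − 12) − 0 = 0, and there is no ∂_3, so H_2 = 0.

(K is a triangulation of the real projective plane RP^2.)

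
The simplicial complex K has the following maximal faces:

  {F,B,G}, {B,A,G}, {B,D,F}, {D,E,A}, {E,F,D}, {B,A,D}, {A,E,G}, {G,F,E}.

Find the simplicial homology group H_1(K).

Take the total order A < B < D < E < F < G on the vertex set. Then K (dimension 2) consists of the simplices:

  0-simplices (6): A, B, D, E, F, G
  1-simplices (12): AB, AD, AE, AG, BD, BF, BG, DE, DF, EF, EG, FG
  2-simplices (8): ABD, ABG, ADE, AEG, BDF, BFG, DEF, EFG

so the chain groups are C_0 ≅ Z^6, C_1 ≅ Z^12, C_2 ≅ Z^8.

The boundary map ∂_1: C_1 → C_0 sends each edge [p,q] (with p < q) to q − p. For instance
  ∂BD = D − B.
As a 6×12 matrix over Z this has rank 5, with invariant factors (1,1,1,1,1).

∂_2: C_2 → C_1 acts by ∂[p,q,r] = [q,r] − [p,r] + [p,q]. For instance
  ∂ABG = BG − AG + AB,
  ∂EFG = FG − EG + EF.
As a 12×8 matrix over Z this has rank 7, with invariant factors (1,1,1,1,1,1,1).

Reading off H_k = ker ∂_k / im ∂_{k+1}:

  H_1: rank ker ∂_1 − rank ∂_2 = (12 − 5) − 7 = 0, and the invariant factors of ∂_2 are all 1, so H_1 = 0.

H_1 = 0.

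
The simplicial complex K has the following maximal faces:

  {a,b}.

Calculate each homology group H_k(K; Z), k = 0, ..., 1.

We work with the vertex ordering a < b. The simplices of K, each written with vertices in increasing order, are:

  0-simplices (2): a, b
  1-simplices (1): ab

Hence C_0 ≅ Z^2, C_1 ≅ Z^1.

Boundary ∂_1: C_1 → C_0 maps an edge to its endpoints' difference, ∂[p,q] = q − p.
This gives a 2×1 integer matrix of rank 1; reducing to Smith normal form yields diagonal entries (1).

Now H_k = ker ∂_k / im ∂_{k+1}, so:

  H_0: rank C_0 − rank ∂_1 = 2 − 1 = 1, and the invariant factors of ∂_1 are all 1, so H_0 = Z.
  H_1: rank ker ∂_1 − rank ∂_2 = (1 − 1) − 0 = 0, and there is no ∂_2, so H_1 = 0.

H_0 ≅ Z,  H_1 = 0.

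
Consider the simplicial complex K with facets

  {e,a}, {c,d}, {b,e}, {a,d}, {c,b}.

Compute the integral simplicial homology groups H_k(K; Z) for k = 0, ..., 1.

H_0 ≅ Z,  H_1 ≅ Z.

We work with the vertex ordering a < b < c < d < e. The simplices of K, each written with vertices in increasing order, are:

  0-simplices (5): a, b, c, d, e
  1-simplices (5): ad, ae, bc, be, cd

giving chain groups C_0 ≅ Z^5, C_1 ≅ Z^5.

The boundary map ∂_1: C_1 → C_0 is given by ∂[p,q] = [q] − [p].
The resulting 5×5 matrix has rank 4, and its Smith normal form has invariant factors (1,1,1,1).

Now H_k = ker ∂_k / im ∂_{k+1}, so:

  H_0: rank C_0 − rank ∂_1 = 5 − 4 = 1, and the invariant factors of ∂_1 are all 1, so H_0 = Z.
  H_1: rank ker ∂_1 − rank ∂_2 = (5 − 4) − 0 = 1, and there is no ∂_2, so H_1 = Z.

(K is a triangulation of the circle S^1.)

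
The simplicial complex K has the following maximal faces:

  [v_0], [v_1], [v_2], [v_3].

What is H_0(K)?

Take the total order v_0 < v_1 < v_2 < v_3 on the vertex set. Then K (dimension 0) consists of the simplices:

  0-simplices (4): [v_0], [v_1], [v_2], [v_3]

so the chain groups are C_0 ≅ Z^4.

From H_k ≅ ker(∂_k) / im(∂_{k+1}) we obtain:

  H_0: rank C_0 − rank ∂_1 = 4 − 0 = 4, and there is no ∂_1, so H_0 ≅ Z^4.

H_0 = Z^4.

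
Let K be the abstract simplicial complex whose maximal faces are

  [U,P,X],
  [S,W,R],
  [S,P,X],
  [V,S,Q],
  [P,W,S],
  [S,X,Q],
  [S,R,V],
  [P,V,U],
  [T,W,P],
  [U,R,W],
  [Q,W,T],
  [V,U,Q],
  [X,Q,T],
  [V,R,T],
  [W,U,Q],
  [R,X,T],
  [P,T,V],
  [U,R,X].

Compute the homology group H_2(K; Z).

H_2 ≅ Z.

Take the total order P < Q < R < S < T < U < V < W < X on the vertex set. Then K (dimension 2) consists of the simplices:

  0-simplices (9): P, Q, R, S, T, U, V, W, X
  1-simplices (27): PS, PT, PU, PV, PW, PX, QS, QT, QU, QV, QW, QX, RS, RT, RU, RV, RW, RX, SV, SW, SX, TV, TW, TX, UV, UW, UX
  2-simplices (18): PSW, PSX, PTV, PTW, PUV, PUX, QSV, QSX, QTW, QTX, QUV, QUW, RSV, RSW, RTV, RTX, RUW, RUX

giving chain groups C_0 ≅ Z^9, C_1 ≅ Z^27, C_2 ≅ Z^18.

The boundary map ∂_1: C_1 → C_0 is given by ∂[p,q] = [q] − [p]. For instance
  ∂PX = X − P.
This gives a 9×27 integer matrix of rank 8; reducing to Smith normal form yields diagonal entries (1,1,1,1,1,1,1,1).

The boundary map ∂_2: C_2 → C_1 acts by ∂[p,q,r] = [q,r] − [p,r] + [p,q]. For instance
  ∂QSX = SX − QX + QS,
  ∂RUW = UW − RW + RU.
This gives a 27×18 integer matrix of rank 17; reducing to Smith normal form yields diagonal entries (1,1,1,1,1,1,1,1,1,1,1,1,1,1,1,1,1).

From H_k ≅ ker(∂_k) / im(∂_{k+1}) we obtain:

  H_2: rank ker ∂_2 − rank ∂_3 = (18 − 17) − 0 = 1, and there is no ∂_3, so H_2 ≅ Z.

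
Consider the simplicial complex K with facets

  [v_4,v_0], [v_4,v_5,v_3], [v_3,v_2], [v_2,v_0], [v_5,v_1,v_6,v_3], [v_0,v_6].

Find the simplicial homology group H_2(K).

H_2 ≅ 0.

We work with the vertex ordering v_0 < v_1 < v_2 < v_3 < v_4 < v_5 < v_6. The simplices of K, each written with vertices in increasing order, are:

  0-simplices (7): [v_0], [v_1], [v_2], [v_3], [v_4], [v_5], [v_6]
  1-simplices (12): [v_0,v_2], [v_0,v_4], [v_0,v_6], [v_1,v_3], [v_1,v_5], [v_1,v_6], [v_2,v_3], [v_3,v_4], [v_3,v_5], [v_3,v_6], [v_4,v_5], [v_5,v_6]
  2-simplices (5): [v_1,v_3,v_5], [v_1,v_3,v_6], [v_1,v_5,v_6], [v_3,v_4,v_5], [v_3,v_5,v_6]
  3-simplices (1): [v_1,v_3,v_5,v_6]

so the chain groups are C_0 ≅ Z^7, C_1 ≅ Z^12, C_2 ≅ Z^5, C_3 ≅ Z^1.

Boundary ∂_1: C_1 → C_0 maps an edge to its endpoints' difference, ∂[p,q] = q − p. For instance
  ∂[v_3,v_4] = [v_4] − [v_3].
This gives a 7×12 integer matrix of rank 6; reducing to Smith normal form yields diagonal entries (1,1,1,1,1,1).

Boundary ∂_2: C_2 → C_1 sends each 2-simplex [p,q,r] to [q,r] − [p,r] + [p,q]. For instance
  ∂[v_3,v_5,v_6] = [v_5,v_6] − [v_3,v_6] + [v_3,v_5],
  ∂[v_1,v_3,v_6] = [v_3,v_6] − [v_1,v_6] + [v_1,v_3].
As a 12×5 matrix over Z this has rank 4, with invariant factors (1,1,1,1).

∂_3: C_3 → C_2 sends each 3-simplex σ to the alternating sum Σ_i (−1)^i (σ with its i-th vertex removed). For instance
  ∂[v_1,v_3,v_5,v_6] = [v_3,v_5,v_6] − [v_1,v_5,v_6] + [v_1,v_3,v_6] − [v_1,v_3,v_5].
As a 5×1 matrix over Z this has rank 1, with invariant factors (1).

Now H_k = ker ∂_k / im ∂_{k+1}, so:

  H_2: rank ker ∂_2 − rank ∂_3 = (5 − 4) − 1 = 0, and the invariant factors of ∂_3 are all 1, so H_2 = 0.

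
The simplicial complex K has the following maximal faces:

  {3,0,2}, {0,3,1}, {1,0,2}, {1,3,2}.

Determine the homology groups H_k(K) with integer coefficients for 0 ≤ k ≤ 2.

H_0 ≅ Z,  H_1 = 0,  H_2 ≅ Z.

Order the vertices as 0 < 1 < 2 < 3. Listing each simplex with vertices in this order, K has dimension 2 with simplices:

  0-simplices (4): [0], [1], [2], [3]
  1-simplices (6): [0,1], [0,2], [0,3], [1,2], [1,3], [2,3]
  2-simplices (4): [0,1,2], [0,1,3], [0,2,3], [1,2,3]

so the chain groups are C_0 ≅ Z^4, C_1 ≅ Z^6, C_2 ≅ Z^4.

∂_1: C_1 → C_0 sends each edge [p,q] (with p < q) to q − p. For instance
  ∂[0,2] = [2] − [0].
The resulting 4×6 matrix has rank 3, and its Smith normal form has invariant factors (1,1,1).

∂_2: C_2 → C_1 sends each 2-simplex [p,q,r] to [q,r] − [p,r] + [p,q]. For instance
  ∂[0,2,3] = [2,3] − [0,3] + [0,2],
  ∂[0,1,3] = [1,3] − [0,3] + [0,1].
As a 6×4 matrix over Z this has rank 3, with invariant factors (1,1,1).

From H_k ≅ ker(∂_k) / im(∂_{k+1}) we obtain:

  H_0: rank C_0 − rank ∂_1 = 4 − 3 = 1, and the invariant factors of ∂_1 are all 1, so H_0 = Z.
  H_1: rank ker ∂_1 − rank ∂_2 = (6 − 3) − 3 = 0, and the invariant factors of ∂_2 are all 1, so H_1 = 0.
  H_2: rank ker ∂_2 − rank ∂_3 = (4 − 3) − 0 = 1, and there is no ∂_3, so H_2 = Z.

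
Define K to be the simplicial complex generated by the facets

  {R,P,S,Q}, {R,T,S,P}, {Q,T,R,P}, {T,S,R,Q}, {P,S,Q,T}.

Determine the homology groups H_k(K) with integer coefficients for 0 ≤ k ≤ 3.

Order the vertices as P < Q < R < S < T. Listing each simplex with vertices in this order, K has dimension 3 with simplices:

  0-simplices (5): P, Q, R, S, T
  1-simplices (10): PQ, PR, PS, PT, QR, QS, QT, RS, RT, ST
  2-simplices (10): PQR, PQS, PQT, PRS, PRT, PST, QRS, QRT, QST, RST
  3-simplices (5): PQRS, PQRT, PQST, PRST, QRST

so the chain groups are C_0 ≅ Z^5, C_1 ≅ Z^10, C_2 ≅ Z^10, C_3 ≅ Z^5.

The boundary map ∂_1: C_1 → C_0 maps an edge to its endpoints' difference, ∂[p,q] = q − p. For instance
  ∂ST = T − S.
The resulting 5×10 matrix has rank 4, and its Smith normal form has invariant factors (1,1,1,1).

∂_2: C_2 → C_1 sends each 2-simplex [p,q,r] to [q,r] − [p,r] + [p,q]. For instance
  ∂RST = ST − RT + RS,
  ∂PQR = QR − PR + PQ.
This gives a 10×10 integer matrix of rank 6; reducing to Smith normal form yields diagonal entries (1,1,1,1,1,1).

∂_3: C_3 → C_2 sends each 3-simplex σ to the alternating sum Σ_i (−1)^i (σ with its i-th vertex removed). For instance
  ∂PQST = QST − PST + PQT − PQS,
  ∂PQRT = QRT − PRT + PQT − PQR.
As a 10×5 matrix over Z this has rank 4, with invariant factors (1,1,1,1).

Now H_k = ker ∂_k / im ∂_{k+1}, so:

  H_0: rank C_0 − rank ∂_1 = 5 − 4 = 1, and the invariant factors of ∂_1 are all 1, so H_0 = Z.
  H_1: rank ker ∂_1 − rank ∂_2 = (10 − 4) − 6 = 0, and the invariant factors of ∂_2 are all 1, so H_1 = 0.
  H_2: rank ker ∂_2 − rank ∂_3 = (10 − 6) − 4 = 0, and the invariant factors of ∂_3 are all 1, so H_2 = 0.
  H_3: rank ker ∂_3 − rank ∂_4 = (5 − 4) − 0 = 1, and there is no ∂_4, so H_3 = Z.

As a check, the Euler characteristic is 5 − 10 + 10 − 5 = 0, which agrees with 1 − 0 + 0 − 1 = 0.
(K is a triangulation of the 3-sphere S^3.)

H_0 ≅ Z,  H_1 = 0,  H_2 = 0,  H_3 ≅ Z.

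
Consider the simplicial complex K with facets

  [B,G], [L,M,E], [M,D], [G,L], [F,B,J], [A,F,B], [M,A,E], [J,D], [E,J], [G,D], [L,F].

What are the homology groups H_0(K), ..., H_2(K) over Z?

H_0 ≅ Z,  H_1 ≅ Z^5,  H_2 = 0.

We work with the vertex ordering A < B < D < E < F < G < J < L < M. The simplices of K, each written with vertices in increasing order, are:

  0-simplices (9): A, B, D, E, F, G, J, L, M
  1-simplices (17): AB, AE, AF, AM, BF, BG, BJ, DG, DJ, DM, EJ, EL, EM, FJ, FL, GL, LM
  2-simplices (4): ABF, AEM, BFJ, ELM

so the chain groups are C_0 ≅ Z^9, C_1 ≅ Z^17, C_2 ≅ Z^4.

Boundary ∂_1: C_1 → C_0 is given by ∂[p,q] = [q] − [p]. For instance
  ∂DJ = J − D.
As a 9×17 matrix over Z this has rank 8, with invariant factors (1,1,1,1,1,1,1,1).

Boundary ∂_2: C_2 → C_1 maps a triangle to the signed sum of its edges. For instance
  ∂ELM = LM − EM + EL,
  ∂BFJ = FJ − BJ + BF.
The resulting 17×4 matrix has rank 4, and its Smith normal form has invariant factors (1,1,1,1).

Reading off H_k = ker ∂_k / im ∂_{k+1}:

  H_0: rank C_0 − rank ∂_1 = 9 − 8 = 1, and the invariant factors of ∂_1 are all 1, so H_0 = Z.
  H_1: rank ker ∂_1 − rank ∂_2 = (17 − 8) − 4 = 5, and the invariant factors of ∂_2 are all 1, so H_1 = Z^5.
  H_2: rank ker ∂_2 − rank ∂_3 = (4 − 4) − 0 = 0, and there is no ∂_3, so H_2 = 0.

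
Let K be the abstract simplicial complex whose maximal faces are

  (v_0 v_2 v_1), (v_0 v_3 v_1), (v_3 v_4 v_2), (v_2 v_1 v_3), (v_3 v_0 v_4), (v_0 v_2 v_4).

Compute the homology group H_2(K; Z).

H_2 ≅ Z.

We work with the vertex ordering v_0 < v_1 < v_2 < v_3 < v_4. The simplices of K, each written with vertices in increasing order, are:

  0-simplices (5): [v_0], [v_1], [v_2], [v_3], [v_4]
  1-simplices (9): [v_0,v_1], [v_0,v_2], [v_0,v_3], [v_0,v_4], [v_1,v_2], [v_1,v_3], [v_2,v_3], [v_2,v_4], [v_3,v_4]
  2-simplices (6): [v_0,v_1,v_2], [v_0,v_1,v_3], [v_0,v_2,v_4], [v_0,v_3,v_4], [v_1,v_2,v_3], [v_2,v_3,v_4]

Hence C_0 ≅ Z^5, C_1 ≅ Z^9, C_2 ≅ Z^6.

The boundary map ∂_1: C_1 → C_0 is given by ∂[p,q] = [q] − [p]. For instance
  ∂[v_0,v_1] = [v_1] − [v_0].
The 5×9 boundary matrix has rank 4 and Smith normal form diag(1,1,1,1).

The boundary map ∂_2: C_2 → C_1 sends each 2-simplex [p,q,r] to [q,r] − [p,r] + [p,q]. For instance
  ∂[v_0,v_3,v_4] = [v_3,v_4] − [v_0,v_4] + [v_0,v_3],
  ∂[v_2,v_3,v_4] = [v_3,v_4] − [v_2,v_4] + [v_2,v_3].
This gives a 9×6 integer matrix of rank 5; reducing to Smith normal form yields diagonal entries (1,1,1,1,1).

From H_k ≅ ker(∂_k) / im(∂_{k+1}) we obtain:

  H_2: rank ker ∂_2 − rank ∂_3 = (6 − 5) − 0 = 1, and there is no ∂_3, so H_2 ≅ Z.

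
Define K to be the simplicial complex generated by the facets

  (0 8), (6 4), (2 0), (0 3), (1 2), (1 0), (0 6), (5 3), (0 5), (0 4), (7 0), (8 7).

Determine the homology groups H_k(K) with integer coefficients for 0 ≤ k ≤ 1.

H_0 ≅ Z,  H_1 ≅ Z^4.

Order the vertices as 0 < 1 < 2 < 3 < 4 < 5 < 6 < 7 < 8. Listing each simplex with vertices in this order, K has dimension 1 with simplices:

  0-simplices (9): [0], [1], [2], [3], [4], [5], [6], [7], [8]
  1-simplices (12): [0,1], [0,2], [0,3], [0,4], [0,5], [0,6], [0,7], [0,8], [1,2], [3,5], [4,6], [7,8]

Hence C_0 ≅ Z^9, C_1 ≅ Z^12.

The boundary map ∂_1: C_1 → C_0 sends each edge [p,q] (with p < q) to q − p. For instance
  ∂[0,1] = [1] − [0].
As a 9×12 matrix over Z this has rank 8, with invariant factors (1,1,1,1,1,1,1,1).

Now H_k = ker ∂_k / im ∂_{k+1}, so:

  H_0: rank C_0 − rank ∂_1 = 9 − 8 = 1, and the invariant factors of ∂_1 are all 1, so H_0 = Z.
  H_1: rank ker ∂_1 − rank ∂_2 = (12 − 8) − 0 = 4, and there is no ∂_2, so H_1 = Z^4.

As a check, the Euler characteristic is 9 − 12 = -3, which agrees with 1 − 4 = -3.
(K is a triangulation of a wedge of 4 circles.)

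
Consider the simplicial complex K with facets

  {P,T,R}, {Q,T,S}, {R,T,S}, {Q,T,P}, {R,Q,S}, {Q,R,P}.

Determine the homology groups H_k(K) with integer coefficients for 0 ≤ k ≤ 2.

H_0 ≅ Z,  H_1 = 0,  H_2 ≅ Z.

We work with the vertex ordering P < Q < R < S < T. The simplices of K, each written with vertices in increasing order, are:

  0-simplices (5): P, Q, R, S, T
  1-simplices (9): PQ, PR, PT, QR, QS, QT, RS, RT, ST
  2-simplices (6): PQR, PQT, PRT, QRS, QST, RST

Hence C_0 ≅ Z^5, C_1 ≅ Z^9, C_2 ≅ Z^6.

∂_1: C_1 → C_0 sends each edge [p,q] (with p < q) to q − p. For instance
  ∂PR = R − P.
As a 5×9 matrix over Z this has rank 4, with invariant factors (1,1,1,1).

∂_2: C_2 → C_1 maps a triangle to the signed sum of its edges. For instance
  ∂PQT = QT − PT + PQ,
  ∂QRS = RS − QS + QR.
The 9×6 boundary matrix has rank 5 and Smith normal form diag(1,1,1,1,1).

Computing H_k = (kernel of ∂_k) / (image of ∂_{k+1}):

  H_0: rank C_0 − rank ∂_1 = 5 − 4 = 1, and the invariant factors of ∂_1 are all 1, so H_0 = Z.
  H_1: rank ker ∂_1 − rank ∂_2 = (9 − 4) − 5 = 0, and the invariant factors of ∂_2 are all 1, so H_1 = 0.
  H_2: rank ker ∂_2 − rank ∂_3 = (6 − 5) − 0 = 1, and there is no ∂_3, so H_2 = Z.

(K is a triangulation of the 2-sphere S^2.)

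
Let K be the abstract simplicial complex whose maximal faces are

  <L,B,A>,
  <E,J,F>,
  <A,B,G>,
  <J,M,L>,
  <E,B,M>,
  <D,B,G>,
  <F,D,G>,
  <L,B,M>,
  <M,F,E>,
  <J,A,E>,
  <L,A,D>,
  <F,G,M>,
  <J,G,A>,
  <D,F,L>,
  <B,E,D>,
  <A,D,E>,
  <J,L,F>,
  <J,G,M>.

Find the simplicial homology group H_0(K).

Order the vertices as A < B < D < E < F < G < J < L < M. Listing each simplex with vertices in this order, K has dimension 2 with simplices:

  0-simplices (9): A, B, D, E, F, G, J, L, M
  1-simplices (27): AB, AD, AE, AG, AJ, AL, BD, BE, BG, BL, BM, DE, DF, DG, DL, EF, EJ, EM, FG, FJ, FL, FM, GJ, GM, JL, JM, LM
  2-simplices (18): ABG, ABL, ADE, ADL, AEJ, AGJ, BDE, BDG, BEM, BLM, DFG, DFL, EFJ, EFM, FGM, FJL, GJM, JLM

so the chain groups are C_0 ≅ Z^9, C_1 ≅ Z^27, C_2 ≅ Z^18.

The boundary map ∂_1: C_1 → C_0 maps an edge to its endpoints' difference, ∂[p,q] = q − p. For instance
  ∂DL = L − D.
The 9×27 boundary matrix has rank 8 and Smith normal form diag(1,1,1,1,1,1,1,1).

∂_2: C_2 → C_1 sends each 2-simplex [p,q,r] to [q,r] − [p,r] + [p,q]. For instance
  ∂ADL = DL − AL + AD,
  ∂EFJ = FJ − EJ + EF.
The 27×18 boundary matrix has rank 18 and Smith normal form diag(1,1,1,1,1,1,1,1,1,1,1,1,1,1,1,1,1,2).

Reading off H_k = ker ∂_k / im ∂_{k+1}:

  H_0: rank C_0 − rank ∂_1 = 9 − 8 = 1, and the invariant factors of ∂_1 are all 1, so H_0 = Z.

(K is a triangulation of the Klein bottle.)

H_0 ≅ Z.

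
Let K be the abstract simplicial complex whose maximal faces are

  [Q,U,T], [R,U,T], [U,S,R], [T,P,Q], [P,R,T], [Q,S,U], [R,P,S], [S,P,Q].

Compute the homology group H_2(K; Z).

H_2 = Z.

We work with the vertex ordering P < Q < R < S < T < U. The simplices of K, each written with vertices in increasing order, are:

  0-simplices (6): P, Q, R, S, T, U
  1-simplices (12): PQ, PR, PS, PT, QS, QT, QU, RS, RT, RU, SU, TU
  2-simplices (8): PQS, PQT, PRS, PRT, QSU, QTU, RSU, RTU

so the chain groups are C_0 ≅ Z^6, C_1 ≅ Z^12, C_2 ≅ Z^8.

Boundary ∂_1: C_1 → C_0 is given by ∂[p,q] = [q] − [p]. For instance
  ∂RU = U − R.
As a 6×12 matrix over Z this has rank 5, with invariant factors (1,1,1,1,1).

The boundary map ∂_2: C_2 → C_1 maps a triangle to the signed sum of its edges. For instance
  ∂RTU = TU − RU + RT,
  ∂QSU = SU − QU + QS.
This gives a 12×8 integer matrix of rank 7; reducing to Smith normal form yields diagonal entries (1,1,1,1,1,1,1).

Now H_k = ker ∂_k / im ∂_{k+1}, so:

  H_2: rank ker ∂_2 − rank ∂_3 = (8 − 7) − 0 = 1, and there is no ∂_3, so H_2 = Z.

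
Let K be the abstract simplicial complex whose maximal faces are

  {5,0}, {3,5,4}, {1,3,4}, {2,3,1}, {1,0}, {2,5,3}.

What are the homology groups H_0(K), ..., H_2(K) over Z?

H_0 ≅ Z,  H_1 ≅ Z,  H_2 = 0.

Take the total order 0 < 1 < 2 < 3 < 4 < 5 on the vertex set. Then K (dimension 2) consists of the simplices:

  0-simplices (6): [0], [1], [2], [3], [4], [5]
  1-simplices (10): [0,1], [0,5], [1,2], [1,3], [1,4], [2,3], [2,5], [3,4], [3,5], [4,5]
  2-simplices (4): [1,2,3], [1,3,4], [2,3,5], [3,4,5]

Hence C_0 ≅ Z^6, C_1 ≅ Z^10, C_2 ≅ Z^4.

The boundary map ∂_1: C_1 → C_0 maps an edge to its endpoints' difference, ∂[p,q] = q − p.
The resulting 6×10 matrix has rank 5, and its Smith normal form has invariant factors (1,1,1,1,1).

∂_2: C_2 → C_1 sends each 2-simplex [p,q,r] to [q,r] − [p,r] + [p,q]. For instance
  ∂[2,3,5] = [3,5] − [2,5] + [2,3],
  ∂[1,3,4] = [3,4] − [1,4] + [1,3].
The 10×4 boundary matrix has rank 4 and Smith normal form diag(1,1,1,1).

Computing H_k = (kernel of ∂_k) / (image of ∂_{k+1}):

  H_0: rank C_0 − rank ∂_1 = 6 − 5 = 1, and the invariant factors of ∂_1 are all 1, so H_0 = Z.
  H_1: rank ker ∂_1 − rank ∂_2 = (10 − 5) − 4 = 1, and the invariant factors of ∂_2 are all 1, so H_1 = Z.
  H_2: rank ker ∂_2 − rank ∂_3 = (4 − 4) − 0 = 0, and there is no ∂_3, so H_2 = 0.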